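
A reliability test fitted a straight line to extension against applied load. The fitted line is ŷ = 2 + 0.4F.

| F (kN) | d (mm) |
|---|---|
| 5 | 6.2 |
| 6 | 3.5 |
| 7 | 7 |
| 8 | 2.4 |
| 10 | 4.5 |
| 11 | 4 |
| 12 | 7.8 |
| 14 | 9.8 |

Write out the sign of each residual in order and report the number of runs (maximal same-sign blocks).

5 runs

F=5: ŷ = 2 + 0.4·5 = 4; r = 6.2 − 4 = 2.2
F=6: ŷ = 2 + 0.4·6 = 4.4; r = 3.5 − 4.4 = -0.9
F=7: ŷ = 2 + 0.4·7 = 4.8; r = 7 − 4.8 = 2.2
F=8: ŷ = 2 + 0.4·8 = 5.2; r = 2.4 − 5.2 = -2.8
F=10: ŷ = 2 + 0.4·10 = 6; r = 4.5 − 6 = -1.5
F=11: ŷ = 2 + 0.4·11 = 6.4; r = 4 − 6.4 = -2.4
F=12: ŷ = 2 + 0.4·12 = 6.8; r = 7.8 − 6.8 = 1
F=14: ŷ = 2 + 0.4·14 = 7.6; r = 9.8 − 7.6 = 2.2
Signs: + − + − − − + +
Runs: +×1, −×1, +×1, −×3, +×2 → 5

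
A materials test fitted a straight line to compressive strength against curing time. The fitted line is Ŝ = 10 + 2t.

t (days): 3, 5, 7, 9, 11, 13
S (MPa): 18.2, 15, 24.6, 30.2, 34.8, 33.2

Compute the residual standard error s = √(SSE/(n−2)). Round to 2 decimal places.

s = 3.56

t=3: Ŝ = 10 + 2·3 = 16; e = 18.2 − 16 = 2.2
t=5: Ŝ = 10 + 2·5 = 20; e = 15 − 20 = -5
t=7: Ŝ = 10 + 2·7 = 24; e = 24.6 − 24 = 0.6
t=9: Ŝ = 10 + 2·9 = 28; e = 30.2 − 28 = 2.2
t=11: Ŝ = 10 + 2·11 = 32; e = 34.8 − 32 = 2.8
t=13: Ŝ = 10 + 2·13 = 36; e = 33.2 − 36 = -2.8
SSE = 4.84 + 25 + 0.36 + 4.84 + 7.84 + 7.84 = 50.72
s = √(50.72/4) = √12.68 ≈ 3.56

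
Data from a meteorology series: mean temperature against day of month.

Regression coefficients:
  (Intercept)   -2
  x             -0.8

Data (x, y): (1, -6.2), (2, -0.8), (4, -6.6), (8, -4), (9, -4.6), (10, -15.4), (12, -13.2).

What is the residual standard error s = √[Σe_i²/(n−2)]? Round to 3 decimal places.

x=1: ŷ = -2 − 0.8·1 = -2.8; e = -6.2 − (-2.8) = -3.4
x=2: ŷ = -2 − 0.8·2 = -3.6; e = -0.8 − (-3.6) = 2.8
x=4: ŷ = -2 − 0.8·4 = -5.2; e = -6.6 − (-5.2) = -1.4
x=8: ŷ = -2 − 0.8·8 = -8.4; e = -4 − (-8.4) = 4.4
x=9: ŷ = -2 − 0.8·9 = -9.2; e = -4.6 − (-9.2) = 4.6
x=10: ŷ = -2 − 0.8·10 = -10; e = -15.4 − (-10) = -5.4
x=12: ŷ = -2 − 0.8·12 = -11.6; e = -13.2 − (-11.6) = -1.6
SSE = 11.56 + 7.84 + 1.96 + 19.36 + 21.16 + 29.16 + 2.56 = 93.6
s = √(93.6/5) = √18.72 ≈ 4.327

s = 4.327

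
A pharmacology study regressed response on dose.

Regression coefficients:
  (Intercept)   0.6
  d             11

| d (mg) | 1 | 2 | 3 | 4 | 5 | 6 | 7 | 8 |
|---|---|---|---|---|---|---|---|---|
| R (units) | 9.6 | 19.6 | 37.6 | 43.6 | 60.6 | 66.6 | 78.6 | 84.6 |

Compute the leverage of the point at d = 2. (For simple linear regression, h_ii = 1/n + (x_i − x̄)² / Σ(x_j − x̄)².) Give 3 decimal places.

d̄ = (1 + 2 + 3 + 4 + 5 + 6 + 7 + 8)/8 = 4.5
Σ(d − d̄)² = 12.25 + 6.25 + 2.25 + 0.25 + 0.25 + 2.25 + 6.25 + 12.25 = 42
h = 1/8 + (-2.5)²/42 = 0.125 + 0.14881 = 0.274

h = 0.274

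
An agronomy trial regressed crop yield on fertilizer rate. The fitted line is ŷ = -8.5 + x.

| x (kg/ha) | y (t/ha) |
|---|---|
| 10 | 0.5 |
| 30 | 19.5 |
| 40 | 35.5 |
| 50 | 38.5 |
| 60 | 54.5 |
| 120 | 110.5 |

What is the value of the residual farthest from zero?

r = 4

x=10: ŷ = -8.5 + 10 = 1.5; r = 0.5 − 1.5 = -1
x=30: ŷ = -8.5 + 30 = 21.5; r = 19.5 − 21.5 = -2
x=40: ŷ = -8.5 + 40 = 31.5; r = 35.5 − 31.5 = 4
x=50: ŷ = -8.5 + 50 = 41.5; r = 38.5 − 41.5 = -3
x=60: ŷ = -8.5 + 60 = 51.5; r = 54.5 − 51.5 = 3
x=120: ŷ = -8.5 + 120 = 111.5; r = 110.5 − 111.5 = -1
Largest |r| is 4 at x = 40, residual 4.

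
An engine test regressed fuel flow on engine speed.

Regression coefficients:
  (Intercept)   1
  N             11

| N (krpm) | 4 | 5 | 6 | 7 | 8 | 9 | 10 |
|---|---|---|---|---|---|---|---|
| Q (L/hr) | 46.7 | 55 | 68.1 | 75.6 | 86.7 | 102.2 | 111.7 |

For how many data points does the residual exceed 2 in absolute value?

3

N=4: ŷ = 1 + 11·4 = 45; r = 46.7 − 45 = 1.7
N=5: ŷ = 1 + 11·5 = 56; r = 55 − 56 = -1
N=6: ŷ = 1 + 11·6 = 67; r = 68.1 − 67 = 1.1
N=7: ŷ = 1 + 11·7 = 78; r = 75.6 − 78 = -2.4
N=8: ŷ = 1 + 11·8 = 89; r = 86.7 − 89 = -2.3
N=9: ŷ = 1 + 11·9 = 100; r = 102.2 − 100 = 2.2
N=10: ŷ = 1 + 11·10 = 111; r = 111.7 − 111 = 0.7
|r| > 2: N=7 (|r|=2.4), N=8 (|r|=2.3), N=9 (|r|=2.2) → 3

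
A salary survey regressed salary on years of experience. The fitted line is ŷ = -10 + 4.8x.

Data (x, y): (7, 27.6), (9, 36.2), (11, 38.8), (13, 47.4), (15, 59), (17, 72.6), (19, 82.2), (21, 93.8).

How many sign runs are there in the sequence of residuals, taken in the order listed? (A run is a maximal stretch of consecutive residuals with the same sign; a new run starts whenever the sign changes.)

x=7: ŷ = -10 + 4.8·7 = 23.6; e = 27.6 − 23.6 = 4
x=9: ŷ = -10 + 4.8·9 = 33.2; e = 36.2 − 33.2 = 3
x=11: ŷ = -10 + 4.8·11 = 42.8; e = 38.8 − 42.8 = -4
x=13: ŷ = -10 + 4.8·13 = 52.4; e = 47.4 − 52.4 = -5
x=15: ŷ = -10 + 4.8·15 = 62; e = 59 − 62 = -3
x=17: ŷ = -10 + 4.8·17 = 71.6; e = 72.6 − 71.6 = 1
x=19: ŷ = -10 + 4.8·19 = 81.2; e = 82.2 − 81.2 = 1
x=21: ŷ = -10 + 4.8·21 = 90.8; e = 93.8 − 90.8 = 3
Signs: + + − − − + + +
Runs: +×2, −×3, +×3 → 3

3 runs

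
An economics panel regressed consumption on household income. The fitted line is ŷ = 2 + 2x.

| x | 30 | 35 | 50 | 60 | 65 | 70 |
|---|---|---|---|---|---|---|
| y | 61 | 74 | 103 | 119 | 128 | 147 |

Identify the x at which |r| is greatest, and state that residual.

x=30: ŷ = 2 + 2·30 = 62; r = 61 − 62 = -1
x=35: ŷ = 2 + 2·35 = 72; r = 74 − 72 = 2
x=50: ŷ = 2 + 2·50 = 102; r = 103 − 102 = 1
x=60: ŷ = 2 + 2·60 = 122; r = 119 − 122 = -3
x=65: ŷ = 2 + 2·65 = 132; r = 128 − 132 = -4
x=70: ŷ = 2 + 2·70 = 142; r = 147 − 142 = 5
Largest |r| is 5 at x = 70, residual 5.

x = 70, r = 5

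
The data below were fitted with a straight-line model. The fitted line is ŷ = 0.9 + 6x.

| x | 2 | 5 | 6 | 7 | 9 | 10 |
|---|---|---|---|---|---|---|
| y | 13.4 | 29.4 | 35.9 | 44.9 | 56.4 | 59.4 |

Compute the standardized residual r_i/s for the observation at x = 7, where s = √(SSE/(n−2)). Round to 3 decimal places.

1.155

x=2: ŷ = 0.9 + 6·2 = 12.9; r = 13.4 − 12.9 = 0.5
x=5: ŷ = 0.9 + 6·5 = 30.9; r = 29.4 − 30.9 = -1.5
x=6: ŷ = 0.9 + 6·6 = 36.9; r = 35.9 − 36.9 = -1
x=7: ŷ = 0.9 + 6·7 = 42.9; r = 44.9 − 42.9 = 2
x=9: ŷ = 0.9 + 6·9 = 54.9; r = 56.4 − 54.9 = 1.5
x=10: ŷ = 0.9 + 6·10 = 60.9; r = 59.4 − 60.9 = -1.5
SSE = 0.25 + 2.25 + 1 + 4 + 2.25 + 2.25 = 12
s = √(12/4) = 1.73205
r/s = 2 / 1.73205 = 1.155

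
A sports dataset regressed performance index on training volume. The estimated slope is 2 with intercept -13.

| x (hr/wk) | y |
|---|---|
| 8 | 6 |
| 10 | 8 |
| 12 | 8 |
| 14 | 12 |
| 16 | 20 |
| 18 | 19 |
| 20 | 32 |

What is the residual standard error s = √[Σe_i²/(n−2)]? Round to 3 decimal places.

s = 3.742

x=8: ŷ = -13 + 2·8 = 3; e = 6 − 3 = 3
x=10: ŷ = -13 + 2·10 = 7; e = 8 − 7 = 1
x=12: ŷ = -13 + 2·12 = 11; e = 8 − 11 = -3
x=14: ŷ = -13 + 2·14 = 15; e = 12 − 15 = -3
x=16: ŷ = -13 + 2·16 = 19; e = 20 − 19 = 1
x=18: ŷ = -13 + 2·18 = 23; e = 19 − 23 = -4
x=20: ŷ = -13 + 2·20 = 27; e = 32 − 27 = 5
SSE = 9 + 1 + 9 + 9 + 1 + 16 + 25 = 70
s = √(70/5) = √14 ≈ 3.742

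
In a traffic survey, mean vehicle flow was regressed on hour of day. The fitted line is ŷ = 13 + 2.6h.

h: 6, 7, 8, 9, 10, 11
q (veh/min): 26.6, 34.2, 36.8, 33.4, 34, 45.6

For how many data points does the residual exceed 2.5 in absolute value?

h=6: ŷ = 13 + 2.6·6 = 28.6; r = 26.6 − 28.6 = -2
h=7: ŷ = 13 + 2.6·7 = 31.2; r = 34.2 − 31.2 = 3
h=8: ŷ = 13 + 2.6·8 = 33.8; r = 36.8 − 33.8 = 3
h=9: ŷ = 13 + 2.6·9 = 36.4; r = 33.4 − 36.4 = -3
h=10: ŷ = 13 + 2.6·10 = 39; r = 34 − 39 = -5
h=11: ŷ = 13 + 2.6·11 = 41.6; r = 45.6 − 41.6 = 4
|r| > 2.5: h=7 (|r|=3), h=8 (|r|=3), h=9 (|r|=3), h=10 (|r|=5), h=11 (|r|=4) → 5

5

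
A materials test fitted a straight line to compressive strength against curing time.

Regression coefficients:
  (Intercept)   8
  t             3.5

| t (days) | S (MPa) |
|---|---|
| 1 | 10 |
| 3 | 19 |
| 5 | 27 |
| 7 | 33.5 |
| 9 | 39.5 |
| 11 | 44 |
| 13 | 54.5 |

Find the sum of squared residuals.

t=1: ŷ = 8 + 3.5·1 = 11.5; e = 10 − 11.5 = -1.5
t=3: ŷ = 8 + 3.5·3 = 18.5; e = 19 − 18.5 = 0.5
t=5: ŷ = 8 + 3.5·5 = 25.5; e = 27 − 25.5 = 1.5
t=7: ŷ = 8 + 3.5·7 = 32.5; e = 33.5 − 32.5 = 1
t=9: ŷ = 8 + 3.5·9 = 39.5; e = 39.5 − 39.5 = 0
t=11: ŷ = 8 + 3.5·11 = 46.5; e = 44 − 46.5 = -2.5
t=13: ŷ = 8 + 3.5·13 = 53.5; e = 54.5 − 53.5 = 1
SSE = 2.25 + 0.25 + 2.25 + 1 + 0 + 6.25 + 1 = 13

SSE = 13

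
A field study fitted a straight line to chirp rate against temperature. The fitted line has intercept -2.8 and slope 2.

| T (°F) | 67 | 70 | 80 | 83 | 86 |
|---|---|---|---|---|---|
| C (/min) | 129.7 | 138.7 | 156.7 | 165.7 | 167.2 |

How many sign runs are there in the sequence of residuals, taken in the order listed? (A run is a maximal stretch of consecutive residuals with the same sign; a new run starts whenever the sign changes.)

T=67: Ĉ = -2.8 + 2·67 = 131.2; e = 129.7 − 131.2 = -1.5
T=70: Ĉ = -2.8 + 2·70 = 137.2; e = 138.7 − 137.2 = 1.5
T=80: Ĉ = -2.8 + 2·80 = 157.2; e = 156.7 − 157.2 = -0.5
T=83: Ĉ = -2.8 + 2·83 = 163.2; e = 165.7 − 163.2 = 2.5
T=86: Ĉ = -2.8 + 2·86 = 169.2; e = 167.2 − 169.2 = -2
Signs: − + − + −
Runs: −×1, +×1, −×1, +×1, −×1 → 5

5 runs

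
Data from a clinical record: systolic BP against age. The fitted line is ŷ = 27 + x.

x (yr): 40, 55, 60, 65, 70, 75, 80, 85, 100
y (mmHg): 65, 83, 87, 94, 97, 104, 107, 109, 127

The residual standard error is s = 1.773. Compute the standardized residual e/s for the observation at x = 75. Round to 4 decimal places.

1.1280

ŷ = 27 + 75 = 102
e = 104 − 102 = 2
e/s = 2 / 1.773 = 1.1280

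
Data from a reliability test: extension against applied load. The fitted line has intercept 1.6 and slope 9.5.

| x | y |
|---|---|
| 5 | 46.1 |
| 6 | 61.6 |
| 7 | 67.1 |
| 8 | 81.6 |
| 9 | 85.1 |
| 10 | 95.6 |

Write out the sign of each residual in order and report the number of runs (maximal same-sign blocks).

x=5: ŷ = 1.6 + 9.5·5 = 49.1; e = 46.1 − 49.1 = -3
x=6: ŷ = 1.6 + 9.5·6 = 58.6; e = 61.6 − 58.6 = 3
x=7: ŷ = 1.6 + 9.5·7 = 68.1; e = 67.1 − 68.1 = -1
x=8: ŷ = 1.6 + 9.5·8 = 77.6; e = 81.6 − 77.6 = 4
x=9: ŷ = 1.6 + 9.5·9 = 87.1; e = 85.1 − 87.1 = -2
x=10: ŷ = 1.6 + 9.5·10 = 96.6; e = 95.6 − 96.6 = -1
Signs: − + − + − −
Runs: −×1, +×1, −×1, +×1, −×2 → 5

5 runs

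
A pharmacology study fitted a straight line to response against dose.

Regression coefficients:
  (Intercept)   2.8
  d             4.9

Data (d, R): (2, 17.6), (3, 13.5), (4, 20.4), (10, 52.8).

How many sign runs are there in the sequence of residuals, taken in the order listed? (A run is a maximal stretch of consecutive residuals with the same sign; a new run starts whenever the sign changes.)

d=2: R̂ = 2.8 + 4.9·2 = 12.6; e = 17.6 − 12.6 = 5
d=3: R̂ = 2.8 + 4.9·3 = 17.5; e = 13.5 − 17.5 = -4
d=4: R̂ = 2.8 + 4.9·4 = 22.4; e = 20.4 − 22.4 = -2
d=10: R̂ = 2.8 + 4.9·10 = 51.8; e = 52.8 − 51.8 = 1
Signs: + − − +
Runs: +×1, −×2, +×1 → 3

3 runs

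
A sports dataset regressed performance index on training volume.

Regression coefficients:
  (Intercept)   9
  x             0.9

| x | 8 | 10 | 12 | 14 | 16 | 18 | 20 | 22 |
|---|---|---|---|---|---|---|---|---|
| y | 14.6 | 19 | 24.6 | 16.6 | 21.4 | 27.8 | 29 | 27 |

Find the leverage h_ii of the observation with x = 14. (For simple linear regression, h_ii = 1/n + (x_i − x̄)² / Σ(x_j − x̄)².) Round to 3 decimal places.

x̄ = (8 + 10 + 12 + 14 + 16 + 18 + 20 + 22)/8 = 15
Σ(x − x̄)² = 49 + 25 + 9 + 1 + 1 + 9 + 25 + 49 = 168
h = 1/8 + (-1)²/168 = 0.125 + 0.00595238 = 0.131

h = 0.131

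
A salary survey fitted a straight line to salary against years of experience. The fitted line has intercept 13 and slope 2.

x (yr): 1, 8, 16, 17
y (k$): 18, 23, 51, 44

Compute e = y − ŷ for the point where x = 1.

e = 3

ŷ = 13 + 2·1 = 15
e = 18 − 15 = 3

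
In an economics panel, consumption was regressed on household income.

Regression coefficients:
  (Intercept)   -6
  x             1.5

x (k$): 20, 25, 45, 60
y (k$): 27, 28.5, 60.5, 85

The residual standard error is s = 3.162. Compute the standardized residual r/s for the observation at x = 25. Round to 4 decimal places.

ŷ = -6 + 1.5·25 = 31.5
r = 28.5 − 31.5 = -3
r/s = -3 / 3.162 = -0.9488

-0.9488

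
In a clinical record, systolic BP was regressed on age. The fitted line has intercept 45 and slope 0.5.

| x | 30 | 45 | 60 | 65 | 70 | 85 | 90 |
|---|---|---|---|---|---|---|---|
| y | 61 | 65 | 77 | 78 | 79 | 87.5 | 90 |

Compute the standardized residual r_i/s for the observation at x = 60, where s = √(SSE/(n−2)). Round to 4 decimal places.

1.2649

x=30: ŷ = 45 + 0.5·30 = 60; r = 61 − 60 = 1
x=45: ŷ = 45 + 0.5·45 = 67.5; r = 65 − 67.5 = -2.5
x=60: ŷ = 45 + 0.5·60 = 75; r = 77 − 75 = 2
x=65: ŷ = 45 + 0.5·65 = 77.5; r = 78 − 77.5 = 0.5
x=70: ŷ = 45 + 0.5·70 = 80; r = 79 − 80 = -1
x=85: ŷ = 45 + 0.5·85 = 87.5; r = 87.5 − 87.5 = 0
x=90: ŷ = 45 + 0.5·90 = 90; r = 90 − 90 = 0
SSE = 1 + 6.25 + 4 + 0.25 + 1 + 0 + 0 = 12.5
s = √(12.5/5) = 1.58114
r/s = 2 / 1.58114 = 1.2649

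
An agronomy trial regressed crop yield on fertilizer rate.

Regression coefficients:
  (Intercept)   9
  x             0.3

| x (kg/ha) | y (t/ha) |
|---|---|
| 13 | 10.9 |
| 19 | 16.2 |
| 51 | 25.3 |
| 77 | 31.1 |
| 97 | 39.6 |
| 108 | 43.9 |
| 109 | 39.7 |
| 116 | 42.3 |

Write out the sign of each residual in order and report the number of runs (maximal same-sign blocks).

x=13: ŷ = 9 + 0.3·13 = 12.9; e = 10.9 − 12.9 = -2
x=19: ŷ = 9 + 0.3·19 = 14.7; e = 16.2 − 14.7 = 1.5
x=51: ŷ = 9 + 0.3·51 = 24.3; e = 25.3 − 24.3 = 1
x=77: ŷ = 9 + 0.3·77 = 32.1; e = 31.1 − 32.1 = -1
x=97: ŷ = 9 + 0.3·97 = 38.1; e = 39.6 − 38.1 = 1.5
x=108: ŷ = 9 + 0.3·108 = 41.4; e = 43.9 − 41.4 = 2.5
x=109: ŷ = 9 + 0.3·109 = 41.7; e = 39.7 − 41.7 = -2
x=116: ŷ = 9 + 0.3·116 = 43.8; e = 42.3 − 43.8 = -1.5
Signs: − + + − + + − −
Runs: −×1, +×2, −×1, +×2, −×2 → 5

5 runs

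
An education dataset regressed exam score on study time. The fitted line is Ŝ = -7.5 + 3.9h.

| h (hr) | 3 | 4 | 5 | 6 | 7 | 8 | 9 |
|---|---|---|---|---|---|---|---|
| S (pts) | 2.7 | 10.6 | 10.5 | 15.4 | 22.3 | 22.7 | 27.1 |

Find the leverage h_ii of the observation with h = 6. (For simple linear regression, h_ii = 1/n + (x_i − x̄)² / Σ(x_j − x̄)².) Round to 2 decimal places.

h̄ = (3 + 4 + 5 + 6 + 7 + 8 + 9)/7 = 6
Σ(h − h̄)² = 9 + 4 + 1 + 0 + 1 + 4 + 9 = 28
h = 1/7 + (0)²/28 = 0.142857 + 0 = 0.14

h = 0.14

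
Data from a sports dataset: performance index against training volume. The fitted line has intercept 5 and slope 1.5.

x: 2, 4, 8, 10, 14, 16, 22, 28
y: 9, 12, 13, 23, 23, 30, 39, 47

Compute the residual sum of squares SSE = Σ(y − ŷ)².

SSE = 38

x=2: ŷ = 5 + 1.5·2 = 8; e = 9 − 8 = 1
x=4: ŷ = 5 + 1.5·4 = 11; e = 12 − 11 = 1
x=8: ŷ = 5 + 1.5·8 = 17; e = 13 − 17 = -4
x=10: ŷ = 5 + 1.5·10 = 20; e = 23 − 20 = 3
x=14: ŷ = 5 + 1.5·14 = 26; e = 23 − 26 = -3
x=16: ŷ = 5 + 1.5·16 = 29; e = 30 − 29 = 1
x=22: ŷ = 5 + 1.5·22 = 38; e = 39 − 38 = 1
x=28: ŷ = 5 + 1.5·28 = 47; e = 47 − 47 = 0
SSE = 1 + 1 + 16 + 9 + 9 + 1 + 1 + 0 = 38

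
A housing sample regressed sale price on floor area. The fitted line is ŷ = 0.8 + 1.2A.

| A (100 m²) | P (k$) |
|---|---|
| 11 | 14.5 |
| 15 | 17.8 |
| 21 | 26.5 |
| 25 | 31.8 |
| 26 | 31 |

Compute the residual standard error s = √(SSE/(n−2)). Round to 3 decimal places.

A=11: ŷ = 0.8 + 1.2·11 = 14; r = 14.5 − 14 = 0.5
A=15: ŷ = 0.8 + 1.2·15 = 18.8; r = 17.8 − 18.8 = -1
A=21: ŷ = 0.8 + 1.2·21 = 26; r = 26.5 − 26 = 0.5
A=25: ŷ = 0.8 + 1.2·25 = 30.8; r = 31.8 − 30.8 = 1
A=26: ŷ = 0.8 + 1.2·26 = 32; r = 31 − 32 = -1
SSE = 0.25 + 1 + 0.25 + 1 + 1 = 3.5
s = √(3.5/3) = √1.16667 ≈ 1.080

s = 1.080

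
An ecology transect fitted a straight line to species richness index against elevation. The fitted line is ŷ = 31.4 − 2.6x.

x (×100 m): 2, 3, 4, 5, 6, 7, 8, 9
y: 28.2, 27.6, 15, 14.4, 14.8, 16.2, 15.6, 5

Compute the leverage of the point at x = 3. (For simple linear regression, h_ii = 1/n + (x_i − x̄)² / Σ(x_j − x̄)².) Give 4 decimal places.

x̄ = (2 + 3 + 4 + 5 + 6 + 7 + 8 + 9)/8 = 5.5
Σ(x − x̄)² = 12.25 + 6.25 + 2.25 + 0.25 + 0.25 + 2.25 + 6.25 + 12.25 = 42
h = 1/8 + (-2.5)²/42 = 0.125 + 0.14881 = 0.2738

h = 0.2738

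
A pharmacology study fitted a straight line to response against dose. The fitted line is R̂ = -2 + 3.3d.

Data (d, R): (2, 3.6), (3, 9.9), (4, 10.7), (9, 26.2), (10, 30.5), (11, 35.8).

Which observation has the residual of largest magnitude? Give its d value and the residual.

d=2: R̂ = -2 + 3.3·2 = 4.6; e = 3.6 − 4.6 = -1
d=3: R̂ = -2 + 3.3·3 = 7.9; e = 9.9 − 7.9 = 2
d=4: R̂ = -2 + 3.3·4 = 11.2; e = 10.7 − 11.2 = -0.5
d=9: R̂ = -2 + 3.3·9 = 27.7; e = 26.2 − 27.7 = -1.5
d=10: R̂ = -2 + 3.3·10 = 31; e = 30.5 − 31 = -0.5
d=11: R̂ = -2 + 3.3·11 = 34.3; e = 35.8 − 34.3 = 1.5
Largest |e| is 2 at d = 3, residual 2.

d = 3, e = 2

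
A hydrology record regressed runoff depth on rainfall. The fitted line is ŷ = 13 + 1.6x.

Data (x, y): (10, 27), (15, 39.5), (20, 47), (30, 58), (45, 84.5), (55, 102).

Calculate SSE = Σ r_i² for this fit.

x=10: ŷ = 13 + 1.6·10 = 29; r = 27 − 29 = -2
x=15: ŷ = 13 + 1.6·15 = 37; r = 39.5 − 37 = 2.5
x=20: ŷ = 13 + 1.6·20 = 45; r = 47 − 45 = 2
x=30: ŷ = 13 + 1.6·30 = 61; r = 58 − 61 = -3
x=45: ŷ = 13 + 1.6·45 = 85; r = 84.5 − 85 = -0.5
x=55: ŷ = 13 + 1.6·55 = 101; r = 102 − 101 = 1
SSE = 4 + 6.25 + 4 + 9 + 0.25 + 1 = 24.5

SSE = 24.5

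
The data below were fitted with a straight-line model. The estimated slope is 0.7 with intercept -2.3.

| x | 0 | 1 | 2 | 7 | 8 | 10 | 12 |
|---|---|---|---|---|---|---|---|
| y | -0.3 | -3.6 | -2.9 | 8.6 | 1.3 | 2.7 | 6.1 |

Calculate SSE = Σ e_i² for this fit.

SSE = 56

x=0: ŷ = -2.3 + 0.7·0 = -2.3; e = -0.3 − (-2.3) = 2
x=1: ŷ = -2.3 + 0.7·1 = -1.6; e = -3.6 − (-1.6) = -2
x=2: ŷ = -2.3 + 0.7·2 = -0.9; e = -2.9 − (-0.9) = -2
x=7: ŷ = -2.3 + 0.7·7 = 2.6; e = 8.6 − 2.6 = 6
x=8: ŷ = -2.3 + 0.7·8 = 3.3; e = 1.3 − 3.3 = -2
x=10: ŷ = -2.3 + 0.7·10 = 4.7; e = 2.7 − 4.7 = -2
x=12: ŷ = -2.3 + 0.7·12 = 6.1; e = 6.1 − 6.1 = 0
SSE = 4 + 4 + 4 + 36 + 4 + 4 + 0 = 56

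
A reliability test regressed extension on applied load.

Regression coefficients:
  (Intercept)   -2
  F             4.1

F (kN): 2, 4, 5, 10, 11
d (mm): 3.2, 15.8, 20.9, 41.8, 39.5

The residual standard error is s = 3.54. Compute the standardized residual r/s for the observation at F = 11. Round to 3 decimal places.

d̂ = -2 + 4.1·11 = 43.1
r = 39.5 − 43.1 = -3.6
r/s = -3.6 / 3.54 = -1.017

-1.017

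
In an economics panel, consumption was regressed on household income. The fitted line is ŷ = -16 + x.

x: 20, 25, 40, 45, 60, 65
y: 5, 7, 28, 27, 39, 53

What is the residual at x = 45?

r = -2

ŷ = -16 + 45 = 29
r = 27 − 29 = -2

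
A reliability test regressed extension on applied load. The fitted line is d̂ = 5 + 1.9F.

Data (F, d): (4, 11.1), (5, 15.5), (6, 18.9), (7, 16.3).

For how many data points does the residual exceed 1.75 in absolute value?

2

F=4: d̂ = 5 + 1.9·4 = 12.6; r = 11.1 − 12.6 = -1.5
F=5: d̂ = 5 + 1.9·5 = 14.5; r = 15.5 − 14.5 = 1
F=6: d̂ = 5 + 1.9·6 = 16.4; r = 18.9 − 16.4 = 2.5
F=7: d̂ = 5 + 1.9·7 = 18.3; r = 16.3 − 18.3 = -2
|r| > 1.75: F=6 (|r|=2.5), F=7 (|r|=2) → 2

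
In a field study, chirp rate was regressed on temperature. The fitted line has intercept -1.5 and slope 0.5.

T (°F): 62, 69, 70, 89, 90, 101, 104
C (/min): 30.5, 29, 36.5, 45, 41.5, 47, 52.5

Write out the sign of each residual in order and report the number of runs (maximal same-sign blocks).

5 runs

T=62: Ĉ = -1.5 + 0.5·62 = 29.5; e = 30.5 − 29.5 = 1
T=69: Ĉ = -1.5 + 0.5·69 = 33; e = 29 − 33 = -4
T=70: Ĉ = -1.5 + 0.5·70 = 33.5; e = 36.5 − 33.5 = 3
T=89: Ĉ = -1.5 + 0.5·89 = 43; e = 45 − 43 = 2
T=90: Ĉ = -1.5 + 0.5·90 = 43.5; e = 41.5 − 43.5 = -2
T=101: Ĉ = -1.5 + 0.5·101 = 49; e = 47 − 49 = -2
T=104: Ĉ = -1.5 + 0.5·104 = 50.5; e = 52.5 − 50.5 = 2
Signs: + − + + − − +
Runs: +×1, −×1, +×2, −×2, +×1 → 5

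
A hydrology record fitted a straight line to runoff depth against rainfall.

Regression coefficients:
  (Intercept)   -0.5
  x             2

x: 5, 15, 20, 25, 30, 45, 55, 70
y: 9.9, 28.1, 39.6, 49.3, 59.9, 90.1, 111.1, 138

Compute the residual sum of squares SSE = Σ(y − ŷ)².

SSE = 7.5

x=5: ŷ = -0.5 + 2·5 = 9.5; r = 9.9 − 9.5 = 0.4
x=15: ŷ = -0.5 + 2·15 = 29.5; r = 28.1 − 29.5 = -1.4
x=20: ŷ = -0.5 + 2·20 = 39.5; r = 39.6 − 39.5 = 0.1
x=25: ŷ = -0.5 + 2·25 = 49.5; r = 49.3 − 49.5 = -0.2
x=30: ŷ = -0.5 + 2·30 = 59.5; r = 59.9 − 59.5 = 0.4
x=45: ŷ = -0.5 + 2·45 = 89.5; r = 90.1 − 89.5 = 0.6
x=55: ŷ = -0.5 + 2·55 = 109.5; r = 111.1 − 109.5 = 1.6
x=70: ŷ = -0.5 + 2·70 = 139.5; r = 138 − 139.5 = -1.5
SSE = 0.16 + 1.96 + 0.01 + 0.04 + 0.16 + 0.36 + 2.56 + 2.25 = 7.5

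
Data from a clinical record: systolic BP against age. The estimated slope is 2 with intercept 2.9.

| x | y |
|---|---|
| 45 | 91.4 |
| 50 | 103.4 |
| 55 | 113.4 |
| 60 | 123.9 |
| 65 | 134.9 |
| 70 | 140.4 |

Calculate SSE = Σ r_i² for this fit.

x=45: ŷ = 2.9 + 2·45 = 92.9; r = 91.4 − 92.9 = -1.5
x=50: ŷ = 2.9 + 2·50 = 102.9; r = 103.4 − 102.9 = 0.5
x=55: ŷ = 2.9 + 2·55 = 112.9; r = 113.4 − 112.9 = 0.5
x=60: ŷ = 2.9 + 2·60 = 122.9; r = 123.9 − 122.9 = 1
x=65: ŷ = 2.9 + 2·65 = 132.9; r = 134.9 − 132.9 = 2
x=70: ŷ = 2.9 + 2·70 = 142.9; r = 140.4 − 142.9 = -2.5
SSE = 2.25 + 0.25 + 0.25 + 1 + 4 + 6.25 = 14

SSE = 14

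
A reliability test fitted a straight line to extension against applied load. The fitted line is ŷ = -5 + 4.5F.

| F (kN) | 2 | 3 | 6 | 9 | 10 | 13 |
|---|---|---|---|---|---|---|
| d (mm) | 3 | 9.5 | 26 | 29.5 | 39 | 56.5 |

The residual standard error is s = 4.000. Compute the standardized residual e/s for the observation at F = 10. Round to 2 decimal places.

ŷ = -5 + 4.5·10 = 40
e = 39 − 40 = -1
e/s = -1 / 4.000 = -0.25

-0.25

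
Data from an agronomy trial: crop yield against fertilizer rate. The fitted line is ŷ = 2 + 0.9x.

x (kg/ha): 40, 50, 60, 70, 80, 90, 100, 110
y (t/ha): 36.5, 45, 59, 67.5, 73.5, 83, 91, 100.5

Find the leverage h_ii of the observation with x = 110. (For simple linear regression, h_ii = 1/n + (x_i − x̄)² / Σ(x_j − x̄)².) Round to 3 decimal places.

x̄ = (40 + 50 + 60 + 70 + 80 + 90 + 100 + 110)/8 = 75
Σ(x − x̄)² = 1225 + 625 + 225 + 25 + 25 + 225 + 625 + 1225 = 4200
h = 1/8 + (35)²/4200 = 0.125 + 0.291667 = 0.417

h = 0.417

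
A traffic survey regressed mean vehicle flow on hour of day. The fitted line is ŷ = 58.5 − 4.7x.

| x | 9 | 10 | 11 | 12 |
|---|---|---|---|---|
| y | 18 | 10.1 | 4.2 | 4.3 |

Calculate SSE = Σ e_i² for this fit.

SSE = 16.8

x=9: ŷ = 58.5 − 4.7·9 = 16.2; e = 18 − 16.2 = 1.8
x=10: ŷ = 58.5 − 4.7·10 = 11.5; e = 10.1 − 11.5 = -1.4
x=11: ŷ = 58.5 − 4.7·11 = 6.8; e = 4.2 − 6.8 = -2.6
x=12: ŷ = 58.5 − 4.7·12 = 2.1; e = 4.3 − 2.1 = 2.2
SSE = 3.24 + 1.96 + 6.76 + 4.84 = 16.8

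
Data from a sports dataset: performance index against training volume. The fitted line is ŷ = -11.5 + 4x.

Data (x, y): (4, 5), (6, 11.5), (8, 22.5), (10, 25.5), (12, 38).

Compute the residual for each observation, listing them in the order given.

0.5, -1, 2, -3, 1.5

x=4: ŷ = -11.5 + 4·4 = 4.5; r = 5 − 4.5 = 0.5
x=6: ŷ = -11.5 + 4·6 = 12.5; r = 11.5 − 12.5 = -1
x=8: ŷ = -11.5 + 4·8 = 20.5; r = 22.5 − 20.5 = 2
x=10: ŷ = -11.5 + 4·10 = 28.5; r = 25.5 − 28.5 = -3
x=12: ŷ = -11.5 + 4·12 = 36.5; r = 38 − 36.5 = 1.5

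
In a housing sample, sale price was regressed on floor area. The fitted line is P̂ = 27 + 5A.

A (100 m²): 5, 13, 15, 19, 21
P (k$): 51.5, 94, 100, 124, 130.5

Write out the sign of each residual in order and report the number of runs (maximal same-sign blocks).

A=5: P̂ = 27 + 5·5 = 52; e = 51.5 − 52 = -0.5
A=13: P̂ = 27 + 5·13 = 92; e = 94 − 92 = 2
A=15: P̂ = 27 + 5·15 = 102; e = 100 − 102 = -2
A=19: P̂ = 27 + 5·19 = 122; e = 124 − 122 = 2
A=21: P̂ = 27 + 5·21 = 132; e = 130.5 − 132 = -1.5
Signs: − + − + −
Runs: −×1, +×1, −×1, +×1, −×1 → 5

5 runs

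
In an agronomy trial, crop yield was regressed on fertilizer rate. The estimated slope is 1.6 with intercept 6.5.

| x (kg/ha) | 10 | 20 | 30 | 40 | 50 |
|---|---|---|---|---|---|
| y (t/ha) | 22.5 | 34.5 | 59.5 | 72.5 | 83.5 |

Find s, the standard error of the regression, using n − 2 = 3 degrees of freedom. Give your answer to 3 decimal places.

s = 4.243

x=10: ŷ = 6.5 + 1.6·10 = 22.5; e = 22.5 − 22.5 = 0
x=20: ŷ = 6.5 + 1.6·20 = 38.5; e = 34.5 − 38.5 = -4
x=30: ŷ = 6.5 + 1.6·30 = 54.5; e = 59.5 − 54.5 = 5
x=40: ŷ = 6.5 + 1.6·40 = 70.5; e = 72.5 − 70.5 = 2
x=50: ŷ = 6.5 + 1.6·50 = 86.5; e = 83.5 − 86.5 = -3
SSE = 0 + 16 + 25 + 4 + 9 = 54
s = √(54/3) = √18 ≈ 4.243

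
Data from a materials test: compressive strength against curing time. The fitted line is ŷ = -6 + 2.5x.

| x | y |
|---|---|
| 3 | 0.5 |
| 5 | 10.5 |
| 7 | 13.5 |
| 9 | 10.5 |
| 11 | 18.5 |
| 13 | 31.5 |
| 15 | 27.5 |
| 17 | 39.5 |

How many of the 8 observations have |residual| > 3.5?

4

x=3: ŷ = -6 + 2.5·3 = 1.5; r = 0.5 − 1.5 = -1
x=5: ŷ = -6 + 2.5·5 = 6.5; r = 10.5 − 6.5 = 4
x=7: ŷ = -6 + 2.5·7 = 11.5; r = 13.5 − 11.5 = 2
x=9: ŷ = -6 + 2.5·9 = 16.5; r = 10.5 − 16.5 = -6
x=11: ŷ = -6 + 2.5·11 = 21.5; r = 18.5 − 21.5 = -3
x=13: ŷ = -6 + 2.5·13 = 26.5; r = 31.5 − 26.5 = 5
x=15: ŷ = -6 + 2.5·15 = 31.5; r = 27.5 − 31.5 = -4
x=17: ŷ = -6 + 2.5·17 = 36.5; r = 39.5 − 36.5 = 3
|r| > 3.5: x=5 (|r|=4), x=9 (|r|=6), x=13 (|r|=5), x=15 (|r|=4) → 4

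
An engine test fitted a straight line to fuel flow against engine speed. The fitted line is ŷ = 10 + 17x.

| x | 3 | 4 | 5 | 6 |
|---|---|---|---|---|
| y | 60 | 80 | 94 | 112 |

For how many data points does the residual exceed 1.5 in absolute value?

x=3: ŷ = 10 + 17·3 = 61; r = 60 − 61 = -1
x=4: ŷ = 10 + 17·4 = 78; r = 80 − 78 = 2
x=5: ŷ = 10 + 17·5 = 95; r = 94 − 95 = -1
x=6: ŷ = 10 + 17·6 = 112; r = 112 − 112 = 0
|r| > 1.5: x=4 (|r|=2) → 1

1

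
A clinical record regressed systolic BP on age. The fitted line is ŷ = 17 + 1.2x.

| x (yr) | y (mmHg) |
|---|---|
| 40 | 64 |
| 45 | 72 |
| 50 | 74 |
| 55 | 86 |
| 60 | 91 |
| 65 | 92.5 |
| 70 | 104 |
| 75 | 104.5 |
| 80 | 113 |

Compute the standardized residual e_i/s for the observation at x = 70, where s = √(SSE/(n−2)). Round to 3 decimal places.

1.177

x=40: ŷ = 17 + 1.2·40 = 65; e = 64 − 65 = -1
x=45: ŷ = 17 + 1.2·45 = 71; e = 72 − 71 = 1
x=50: ŷ = 17 + 1.2·50 = 77; e = 74 − 77 = -3
x=55: ŷ = 17 + 1.2·55 = 83; e = 86 − 83 = 3
x=60: ŷ = 17 + 1.2·60 = 89; e = 91 − 89 = 2
x=65: ŷ = 17 + 1.2·65 = 95; e = 92.5 − 95 = -2.5
x=70: ŷ = 17 + 1.2·70 = 101; e = 104 − 101 = 3
x=75: ŷ = 17 + 1.2·75 = 107; e = 104.5 − 107 = -2.5
x=80: ŷ = 17 + 1.2·80 = 113; e = 113 − 113 = 0
SSE = 1 + 1 + 9 + 9 + 4 + 6.25 + 9 + 6.25 + 0 = 45.5
s = √(45.5/7) = 2.54951
e/s = 3 / 2.54951 = 1.177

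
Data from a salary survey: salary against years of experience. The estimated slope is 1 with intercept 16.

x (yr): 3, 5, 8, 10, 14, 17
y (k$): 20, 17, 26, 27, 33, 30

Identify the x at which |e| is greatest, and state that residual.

x=3: ŷ = 16 + 3 = 19; e = 20 − 19 = 1
x=5: ŷ = 16 + 5 = 21; e = 17 − 21 = -4
x=8: ŷ = 16 + 8 = 24; e = 26 − 24 = 2
x=10: ŷ = 16 + 10 = 26; e = 27 − 26 = 1
x=14: ŷ = 16 + 14 = 30; e = 33 − 30 = 3
x=17: ŷ = 16 + 17 = 33; e = 30 − 33 = -3
Largest |e| is 4 at x = 5, residual -4.

x = 5, e = -4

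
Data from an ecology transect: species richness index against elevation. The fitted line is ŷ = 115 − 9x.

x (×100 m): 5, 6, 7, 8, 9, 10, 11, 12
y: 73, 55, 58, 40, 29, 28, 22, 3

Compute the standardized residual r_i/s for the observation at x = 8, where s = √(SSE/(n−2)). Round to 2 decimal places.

x=5: ŷ = 115 − 9·5 = 70; r = 73 − 70 = 3
x=6: ŷ = 115 − 9·6 = 61; r = 55 − 61 = -6
x=7: ŷ = 115 − 9·7 = 52; r = 58 − 52 = 6
x=8: ŷ = 115 − 9·8 = 43; r = 40 − 43 = -3
x=9: ŷ = 115 − 9·9 = 34; r = 29 − 34 = -5
x=10: ŷ = 115 − 9·10 = 25; r = 28 − 25 = 3
x=11: ŷ = 115 − 9·11 = 16; r = 22 − 16 = 6
x=12: ŷ = 115 − 9·12 = 7; r = 3 − 7 = -4
SSE = 9 + 36 + 36 + 9 + 25 + 9 + 36 + 16 = 176
s = √(176/6) = 5.41603
r/s = -3 / 5.41603 = -0.55

-0.55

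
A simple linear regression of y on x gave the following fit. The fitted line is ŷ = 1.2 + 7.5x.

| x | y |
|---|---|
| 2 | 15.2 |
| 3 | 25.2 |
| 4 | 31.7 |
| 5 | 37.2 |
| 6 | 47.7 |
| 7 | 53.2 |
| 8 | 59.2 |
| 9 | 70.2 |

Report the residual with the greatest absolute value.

e = -2

x=2: ŷ = 1.2 + 7.5·2 = 16.2; e = 15.2 − 16.2 = -1
x=3: ŷ = 1.2 + 7.5·3 = 23.7; e = 25.2 − 23.7 = 1.5
x=4: ŷ = 1.2 + 7.5·4 = 31.2; e = 31.7 − 31.2 = 0.5
x=5: ŷ = 1.2 + 7.5·5 = 38.7; e = 37.2 − 38.7 = -1.5
x=6: ŷ = 1.2 + 7.5·6 = 46.2; e = 47.7 − 46.2 = 1.5
x=7: ŷ = 1.2 + 7.5·7 = 53.7; e = 53.2 − 53.7 = -0.5
x=8: ŷ = 1.2 + 7.5·8 = 61.2; e = 59.2 − 61.2 = -2
x=9: ŷ = 1.2 + 7.5·9 = 68.7; e = 70.2 − 68.7 = 1.5
Largest |e| is 2 at x = 8, residual -2.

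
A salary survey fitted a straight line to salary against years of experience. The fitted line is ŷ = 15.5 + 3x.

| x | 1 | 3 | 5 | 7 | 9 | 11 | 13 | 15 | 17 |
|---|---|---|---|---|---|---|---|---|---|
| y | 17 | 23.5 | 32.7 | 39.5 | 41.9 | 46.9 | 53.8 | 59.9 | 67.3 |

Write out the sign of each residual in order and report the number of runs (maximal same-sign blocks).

x=1: ŷ = 15.5 + 3·1 = 18.5; r = 17 − 18.5 = -1.5
x=3: ŷ = 15.5 + 3·3 = 24.5; r = 23.5 − 24.5 = -1
x=5: ŷ = 15.5 + 3·5 = 30.5; r = 32.7 − 30.5 = 2.2
x=7: ŷ = 15.5 + 3·7 = 36.5; r = 39.5 − 36.5 = 3
x=9: ŷ = 15.5 + 3·9 = 42.5; r = 41.9 − 42.5 = -0.6
x=11: ŷ = 15.5 + 3·11 = 48.5; r = 46.9 − 48.5 = -1.6
x=13: ŷ = 15.5 + 3·13 = 54.5; r = 53.8 − 54.5 = -0.7
x=15: ŷ = 15.5 + 3·15 = 60.5; r = 59.9 − 60.5 = -0.6
x=17: ŷ = 15.5 + 3·17 = 66.5; r = 67.3 − 66.5 = 0.8
Signs: − − + + − − − − +
Runs: −×2, +×2, −×4, +×1 → 4

4 runs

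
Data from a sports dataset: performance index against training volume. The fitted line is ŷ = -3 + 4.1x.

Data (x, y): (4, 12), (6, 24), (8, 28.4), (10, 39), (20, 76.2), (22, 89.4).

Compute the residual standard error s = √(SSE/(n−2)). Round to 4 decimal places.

s = 2.4166

x=4: ŷ = -3 + 4.1·4 = 13.4; e = 12 − 13.4 = -1.4
x=6: ŷ = -3 + 4.1·6 = 21.6; e = 24 − 21.6 = 2.4
x=8: ŷ = -3 + 4.1·8 = 29.8; e = 28.4 − 29.8 = -1.4
x=10: ŷ = -3 + 4.1·10 = 38; e = 39 − 38 = 1
x=20: ŷ = -3 + 4.1·20 = 79; e = 76.2 − 79 = -2.8
x=22: ŷ = -3 + 4.1·22 = 87.2; e = 89.4 − 87.2 = 2.2
SSE = 1.96 + 5.76 + 1.96 + 1 + 7.84 + 4.84 = 23.36
s = √(23.36/4) = √5.84 ≈ 2.4166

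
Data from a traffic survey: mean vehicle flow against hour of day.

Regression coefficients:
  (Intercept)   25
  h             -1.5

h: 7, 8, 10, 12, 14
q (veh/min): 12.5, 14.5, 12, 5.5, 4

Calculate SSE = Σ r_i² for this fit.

SSE = 12.5

h=7: q̂ = 25 − 1.5·7 = 14.5; r = 12.5 − 14.5 = -2
h=8: q̂ = 25 − 1.5·8 = 13; r = 14.5 − 13 = 1.5
h=10: q̂ = 25 − 1.5·10 = 10; r = 12 − 10 = 2
h=12: q̂ = 25 − 1.5·12 = 7; r = 5.5 − 7 = -1.5
h=14: q̂ = 25 − 1.5·14 = 4; r = 4 − 4 = 0
SSE = 4 + 2.25 + 4 + 2.25 + 0 = 12.5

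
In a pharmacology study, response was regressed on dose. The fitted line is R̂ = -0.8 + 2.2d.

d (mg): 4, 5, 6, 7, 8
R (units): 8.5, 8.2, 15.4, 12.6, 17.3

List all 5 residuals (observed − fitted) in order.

d=4: R̂ = -0.8 + 2.2·4 = 8; e = 8.5 − 8 = 0.5
d=5: R̂ = -0.8 + 2.2·5 = 10.2; e = 8.2 − 10.2 = -2
d=6: R̂ = -0.8 + 2.2·6 = 12.4; e = 15.4 − 12.4 = 3
d=7: R̂ = -0.8 + 2.2·7 = 14.6; e = 12.6 − 14.6 = -2
d=8: R̂ = -0.8 + 2.2·8 = 16.8; e = 17.3 − 16.8 = 0.5

0.5, -2, 3, -2, 0.5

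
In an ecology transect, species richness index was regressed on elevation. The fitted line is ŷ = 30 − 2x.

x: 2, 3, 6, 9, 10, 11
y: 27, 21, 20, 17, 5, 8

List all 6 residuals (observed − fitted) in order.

1, -3, 2, 5, -5, 0

x=2: ŷ = 30 − 2·2 = 26; r = 27 − 26 = 1
x=3: ŷ = 30 − 2·3 = 24; r = 21 − 24 = -3
x=6: ŷ = 30 − 2·6 = 18; r = 20 − 18 = 2
x=9: ŷ = 30 − 2·9 = 12; r = 17 − 12 = 5
x=10: ŷ = 30 − 2·10 = 10; r = 5 − 10 = -5
x=11: ŷ = 30 − 2·11 = 8; r = 8 − 8 = 0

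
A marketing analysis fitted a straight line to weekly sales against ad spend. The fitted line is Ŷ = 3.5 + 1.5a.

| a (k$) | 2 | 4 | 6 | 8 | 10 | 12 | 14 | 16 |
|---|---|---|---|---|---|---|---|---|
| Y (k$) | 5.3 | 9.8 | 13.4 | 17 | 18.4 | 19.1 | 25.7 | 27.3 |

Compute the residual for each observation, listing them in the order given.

a=2: Ŷ = 3.5 + 1.5·2 = 6.5; e = 5.3 − 6.5 = -1.2
a=4: Ŷ = 3.5 + 1.5·4 = 9.5; e = 9.8 − 9.5 = 0.3
a=6: Ŷ = 3.5 + 1.5·6 = 12.5; e = 13.4 − 12.5 = 0.9
a=8: Ŷ = 3.5 + 1.5·8 = 15.5; e = 17 − 15.5 = 1.5
a=10: Ŷ = 3.5 + 1.5·10 = 18.5; e = 18.4 − 18.5 = -0.1
a=12: Ŷ = 3.5 + 1.5·12 = 21.5; e = 19.1 − 21.5 = -2.4
a=14: Ŷ = 3.5 + 1.5·14 = 24.5; e = 25.7 − 24.5 = 1.2
a=16: Ŷ = 3.5 + 1.5·16 = 27.5; e = 27.3 − 27.5 = -0.2

-1.2, 0.3, 0.9, 1.5, -0.1, -2.4, 1.2, -0.2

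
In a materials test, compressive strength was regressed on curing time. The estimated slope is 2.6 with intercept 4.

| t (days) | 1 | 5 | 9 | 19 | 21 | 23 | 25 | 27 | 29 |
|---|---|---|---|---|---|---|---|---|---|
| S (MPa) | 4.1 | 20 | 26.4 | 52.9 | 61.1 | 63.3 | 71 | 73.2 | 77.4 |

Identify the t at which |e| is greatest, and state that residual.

t = 5, e = 3

t=1: Ŝ = 4 + 2.6·1 = 6.6; e = 4.1 − 6.6 = -2.5
t=5: Ŝ = 4 + 2.6·5 = 17; e = 20 − 17 = 3
t=9: Ŝ = 4 + 2.6·9 = 27.4; e = 26.4 − 27.4 = -1
t=19: Ŝ = 4 + 2.6·19 = 53.4; e = 52.9 − 53.4 = -0.5
t=21: Ŝ = 4 + 2.6·21 = 58.6; e = 61.1 − 58.6 = 2.5
t=23: Ŝ = 4 + 2.6·23 = 63.8; e = 63.3 − 63.8 = -0.5
t=25: Ŝ = 4 + 2.6·25 = 69; e = 71 − 69 = 2
t=27: Ŝ = 4 + 2.6·27 = 74.2; e = 73.2 − 74.2 = -1
t=29: Ŝ = 4 + 2.6·29 = 79.4; e = 77.4 − 79.4 = -2
Largest |e| is 3 at t = 5, residual 3.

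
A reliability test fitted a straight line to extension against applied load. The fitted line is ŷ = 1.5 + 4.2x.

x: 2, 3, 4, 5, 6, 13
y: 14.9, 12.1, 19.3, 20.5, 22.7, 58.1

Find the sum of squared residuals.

x=2: ŷ = 1.5 + 4.2·2 = 9.9; r = 14.9 − 9.9 = 5
x=3: ŷ = 1.5 + 4.2·3 = 14.1; r = 12.1 − 14.1 = -2
x=4: ŷ = 1.5 + 4.2·4 = 18.3; r = 19.3 − 18.3 = 1
x=5: ŷ = 1.5 + 4.2·5 = 22.5; r = 20.5 − 22.5 = -2
x=6: ŷ = 1.5 + 4.2·6 = 26.7; r = 22.7 − 26.7 = -4
x=13: ŷ = 1.5 + 4.2·13 = 56.1; r = 58.1 − 56.1 = 2
SSE = 25 + 4 + 1 + 4 + 16 + 4 = 54

SSE = 54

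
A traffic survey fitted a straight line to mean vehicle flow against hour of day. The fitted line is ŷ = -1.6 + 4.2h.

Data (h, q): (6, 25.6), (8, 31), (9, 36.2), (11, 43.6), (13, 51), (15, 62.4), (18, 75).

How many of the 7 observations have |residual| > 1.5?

h=6: ŷ = -1.6 + 4.2·6 = 23.6; r = 25.6 − 23.6 = 2
h=8: ŷ = -1.6 + 4.2·8 = 32; r = 31 − 32 = -1
h=9: ŷ = -1.6 + 4.2·9 = 36.2; r = 36.2 − 36.2 = 0
h=11: ŷ = -1.6 + 4.2·11 = 44.6; r = 43.6 − 44.6 = -1
h=13: ŷ = -1.6 + 4.2·13 = 53; r = 51 − 53 = -2
h=15: ŷ = -1.6 + 4.2·15 = 61.4; r = 62.4 − 61.4 = 1
h=18: ŷ = -1.6 + 4.2·18 = 74; r = 75 − 74 = 1
|r| > 1.5: h=6 (|r|=2), h=13 (|r|=2) → 2

2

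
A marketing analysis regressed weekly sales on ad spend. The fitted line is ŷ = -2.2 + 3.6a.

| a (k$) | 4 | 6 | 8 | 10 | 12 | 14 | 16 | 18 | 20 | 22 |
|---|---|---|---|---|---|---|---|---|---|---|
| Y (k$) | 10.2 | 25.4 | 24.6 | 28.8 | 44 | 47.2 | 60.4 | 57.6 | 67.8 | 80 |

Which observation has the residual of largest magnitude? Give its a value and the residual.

a=4: ŷ = -2.2 + 3.6·4 = 12.2; r = 10.2 − 12.2 = -2
a=6: ŷ = -2.2 + 3.6·6 = 19.4; r = 25.4 − 19.4 = 6
a=8: ŷ = -2.2 + 3.6·8 = 26.6; r = 24.6 − 26.6 = -2
a=10: ŷ = -2.2 + 3.6·10 = 33.8; r = 28.8 − 33.8 = -5
a=12: ŷ = -2.2 + 3.6·12 = 41; r = 44 − 41 = 3
a=14: ŷ = -2.2 + 3.6·14 = 48.2; r = 47.2 − 48.2 = -1
a=16: ŷ = -2.2 + 3.6·16 = 55.4; r = 60.4 − 55.4 = 5
a=18: ŷ = -2.2 + 3.6·18 = 62.6; r = 57.6 − 62.6 = -5
a=20: ŷ = -2.2 + 3.6·20 = 69.8; r = 67.8 − 69.8 = -2
a=22: ŷ = -2.2 + 3.6·22 = 77; r = 80 − 77 = 3
Largest |r| is 6 at a = 6, residual 6.

a = 6, r = 6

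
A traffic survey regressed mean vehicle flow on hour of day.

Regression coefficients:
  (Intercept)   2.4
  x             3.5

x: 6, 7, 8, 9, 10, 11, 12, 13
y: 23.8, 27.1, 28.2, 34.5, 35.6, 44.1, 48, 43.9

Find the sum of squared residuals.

SSE = 47.84

x=6: ŷ = 2.4 + 3.5·6 = 23.4; e = 23.8 − 23.4 = 0.4
x=7: ŷ = 2.4 + 3.5·7 = 26.9; e = 27.1 − 26.9 = 0.2
x=8: ŷ = 2.4 + 3.5·8 = 30.4; e = 28.2 − 30.4 = -2.2
x=9: ŷ = 2.4 + 3.5·9 = 33.9; e = 34.5 − 33.9 = 0.6
x=10: ŷ = 2.4 + 3.5·10 = 37.4; e = 35.6 − 37.4 = -1.8
x=11: ŷ = 2.4 + 3.5·11 = 40.9; e = 44.1 − 40.9 = 3.2
x=12: ŷ = 2.4 + 3.5·12 = 44.4; e = 48 − 44.4 = 3.6
x=13: ŷ = 2.4 + 3.5·13 = 47.9; e = 43.9 − 47.9 = -4
SSE = 0.16 + 0.04 + 4.84 + 0.36 + 3.24 + 10.24 + 12.96 + 16 = 47.84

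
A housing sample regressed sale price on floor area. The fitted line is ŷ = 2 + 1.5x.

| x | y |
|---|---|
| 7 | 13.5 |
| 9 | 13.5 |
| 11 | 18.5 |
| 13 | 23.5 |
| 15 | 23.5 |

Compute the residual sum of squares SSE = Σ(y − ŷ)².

SSE = 10

x=7: ŷ = 2 + 1.5·7 = 12.5; e = 13.5 − 12.5 = 1
x=9: ŷ = 2 + 1.5·9 = 15.5; e = 13.5 − 15.5 = -2
x=11: ŷ = 2 + 1.5·11 = 18.5; e = 18.5 − 18.5 = 0
x=13: ŷ = 2 + 1.5·13 = 21.5; e = 23.5 − 21.5 = 2
x=15: ŷ = 2 + 1.5·15 = 24.5; e = 23.5 − 24.5 = -1
SSE = 1 + 4 + 0 + 4 + 1 = 10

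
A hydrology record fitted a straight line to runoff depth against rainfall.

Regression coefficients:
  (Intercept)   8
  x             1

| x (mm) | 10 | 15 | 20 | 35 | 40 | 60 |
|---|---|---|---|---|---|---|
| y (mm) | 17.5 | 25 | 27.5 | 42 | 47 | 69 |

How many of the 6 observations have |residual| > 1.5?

1

x=10: ŷ = 8 + 10 = 18; e = 17.5 − 18 = -0.5
x=15: ŷ = 8 + 15 = 23; e = 25 − 23 = 2
x=20: ŷ = 8 + 20 = 28; e = 27.5 − 28 = -0.5
x=35: ŷ = 8 + 35 = 43; e = 42 − 43 = -1
x=40: ŷ = 8 + 40 = 48; e = 47 − 48 = -1
x=60: ŷ = 8 + 60 = 68; e = 69 − 68 = 1
|e| > 1.5: x=15 (|e|=2) → 1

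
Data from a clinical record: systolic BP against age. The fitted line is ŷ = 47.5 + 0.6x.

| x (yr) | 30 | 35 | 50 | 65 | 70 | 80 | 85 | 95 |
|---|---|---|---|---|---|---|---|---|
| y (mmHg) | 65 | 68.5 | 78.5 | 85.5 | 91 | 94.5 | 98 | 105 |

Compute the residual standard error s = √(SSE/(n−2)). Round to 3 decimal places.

s = 1.000

x=30: ŷ = 47.5 + 0.6·30 = 65.5; e = 65 − 65.5 = -0.5
x=35: ŷ = 47.5 + 0.6·35 = 68.5; e = 68.5 − 68.5 = 0
x=50: ŷ = 47.5 + 0.6·50 = 77.5; e = 78.5 − 77.5 = 1
x=65: ŷ = 47.5 + 0.6·65 = 86.5; e = 85.5 − 86.5 = -1
x=70: ŷ = 47.5 + 0.6·70 = 89.5; e = 91 − 89.5 = 1.5
x=80: ŷ = 47.5 + 0.6·80 = 95.5; e = 94.5 − 95.5 = -1
x=85: ŷ = 47.5 + 0.6·85 = 98.5; e = 98 − 98.5 = -0.5
x=95: ŷ = 47.5 + 0.6·95 = 104.5; e = 105 − 104.5 = 0.5
SSE = 0.25 + 0 + 1 + 1 + 2.25 + 1 + 0.25 + 0.25 = 6
s = √(6/6) = √1 ≈ 1.000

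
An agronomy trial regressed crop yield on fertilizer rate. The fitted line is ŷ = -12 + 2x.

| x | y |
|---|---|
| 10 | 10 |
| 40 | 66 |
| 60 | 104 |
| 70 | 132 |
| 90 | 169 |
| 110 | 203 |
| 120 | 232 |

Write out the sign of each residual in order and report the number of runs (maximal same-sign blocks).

5 runs

x=10: ŷ = -12 + 2·10 = 8; r = 10 − 8 = 2
x=40: ŷ = -12 + 2·40 = 68; r = 66 − 68 = -2
x=60: ŷ = -12 + 2·60 = 108; r = 104 − 108 = -4
x=70: ŷ = -12 + 2·70 = 128; r = 132 − 128 = 4
x=90: ŷ = -12 + 2·90 = 168; r = 169 − 168 = 1
x=110: ŷ = -12 + 2·110 = 208; r = 203 − 208 = -5
x=120: ŷ = -12 + 2·120 = 228; r = 232 − 228 = 4
Signs: + − − + + − +
Runs: +×1, −×2, +×2, −×1, +×1 → 5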